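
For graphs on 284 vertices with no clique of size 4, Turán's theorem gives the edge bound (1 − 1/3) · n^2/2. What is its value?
Turán density bound = (2/3) · 284^2/2 = 80656/3 ≈ 26885.3333

Turán's theorem: ex(n, K_{r+1}) is achieved by the complete r-partite Turán graph T(n, r) with parts as balanced as possible, and is at most (1 − 1/r) · n^2/2. For r = 3, n = 284: the density bound is (2/3) · 80656/2 = 80656/3 ≈ 26885.3333. The integer-valued extremum is e(T(284, 3)) = 26885, which is strictly less than the density bound 80656/3 since 3 ∤ 284 (the parts of T(284, 3) cannot all be equal).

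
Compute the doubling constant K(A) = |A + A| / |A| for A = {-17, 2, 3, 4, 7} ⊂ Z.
K = |A + A| / |A| = 14/5

Enumerate A + A = {a + b : a, b ∈ A}. With |A| = 5, there are |A|^2 = 25 ordered sum pairs; collecting distinct values, A + A = {-34, -15, -14, -13, -10, 4, 5, 6, 7, 8, 9, 10, 11, 14}, so |A + A| = 14. Thus K = 14/5. For comparison, the minimum possible |A + A| over all 5-element sets is 2·5 − 1 = 9 (so min K = 9/5), attained only by arithmetic progressions.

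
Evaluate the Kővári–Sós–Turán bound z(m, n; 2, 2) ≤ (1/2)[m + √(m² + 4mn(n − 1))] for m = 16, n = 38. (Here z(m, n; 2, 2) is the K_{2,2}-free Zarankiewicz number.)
z(16, 38; 2, 2) ≤ (1/2)[16 + √(16² + 4·16·38·37)] = (1/2)[16 + √90240] = 158.1999

Kővári–Sós–Turán: let r_1, ..., r_16 be the row sums and z = Σ r_i the total number of 1s. Each pair of columns can share at most one row with both entries 1 (else a 2×2 all-ones block appears), so Σ_i C(r_i, 2) ≤ C(38, 2) = 703. By convexity Σ_i C(r_i, 2) ≥ 16·C(z/16, 2) = z(z − 16)/(2·16), giving z² − 16z − 16·38·37 ≤ 0 and hence z ≤ (1/2)[16 + √(256 + 4·22496)] = (1/2)[16 + √90240] ≈ (1/2)(16 + 300.3997) = 158.1999.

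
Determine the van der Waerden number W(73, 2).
W(73, 2) = 73 + 1 = 74

A 2-term AP is any pair of integers, so a monochromatic 2-AP exists iff some colour is used at least twice. With 73 colours, the colouring i ↦ i on {1, ..., 73} uses each colour once, avoiding any monochromatic pair, so W(73, 2) > 73. For {1, ..., 74}, pigeonhole forces two integers of the same colour, which form a monochromatic 2-AP. Hence W(73, 2) = 74.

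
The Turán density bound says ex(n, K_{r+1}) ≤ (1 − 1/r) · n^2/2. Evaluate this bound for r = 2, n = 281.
Turán density bound = (1/2) · 281^2/2 = 78961/4 ≈ 19740.25

Turán's theorem: ex(n, K_{r+1}) is achieved by the complete r-partite Turán graph T(n, r) with parts as balanced as possible, and is at most (1 − 1/r) · n^2/2. For r = 2, n = 281: the density bound is (1/2) · 78961/2 = 78961/4 ≈ 19740.25. The integer-valued extremum is e(T(281, 2)) = 19740, which is strictly less than the density bound 78961/4 since 2 ∤ 281 (the parts of T(281, 2) cannot all be equal).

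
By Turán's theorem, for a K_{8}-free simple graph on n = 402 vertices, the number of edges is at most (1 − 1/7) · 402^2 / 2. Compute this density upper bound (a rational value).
Turán density bound = (6/7) · 402^2/2 = 484812/7 ≈ 69258.8571

Turán's theorem: ex(n, K_{r+1}) is achieved by the complete r-partite Turán graph T(n, r) with parts as balanced as possible, and is at most (1 − 1/r) · n^2/2. For r = 7, n = 402: the density bound is (6/7) · 161604/2 = 484812/7 ≈ 69258.8571. The integer-valued extremum is e(T(402, 7)) = 69258, which is strictly less than the density bound 484812/7 since 7 ∤ 402 (the parts of T(402, 7) cannot all be equal).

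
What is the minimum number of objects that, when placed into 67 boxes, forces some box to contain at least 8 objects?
n = (8 − 1)·67 + 1 = 470

By the generalised pigeonhole principle, to guarantee some box contains ≥ r objects we need more than (r − 1) · k objects total. Threshold: n = (r − 1) · k + 1. With r = 8 and k = 67: n = 7 · 67 + 1 = 469 + 1 = 470. For n = 469 = 7 · 67, we can put exactly 7 objects in every box, avoiding 8 in any single one — so 470 is tight.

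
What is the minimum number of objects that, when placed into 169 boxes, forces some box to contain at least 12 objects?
n = (12 − 1)·169 + 1 = 1860

By the generalised pigeonhole principle, to guarantee some box contains ≥ r objects we need more than (r − 1) · k objects total. Threshold: n = (r − 1) · k + 1. With r = 12 and k = 169: n = 11 · 169 + 1 = 1859 + 1 = 1860. For n = 1859 = 11 · 169, we can put exactly 11 objects in every box, avoiding 12 in any single one — so 1860 is tight.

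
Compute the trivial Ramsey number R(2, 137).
R(2, 137) = 137

R(2, k) = k for all k ≥ 2: in a 2-colouring of K_k, either some edge is red (a red K_2) or all edges are blue (a blue K_k). And K_{136} coloured all-blue has no blue K_137, so R(2, 137) > 136. Hence R(2, 137) = 137.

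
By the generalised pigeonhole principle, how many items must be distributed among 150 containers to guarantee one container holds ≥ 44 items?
n = (44 − 1)·150 + 1 = 6451

By the generalised pigeonhole principle, to guarantee some box contains ≥ r objects we need more than (r − 1) · k objects total. Threshold: n = (r − 1) · k + 1. With r = 44 and k = 150: n = 43 · 150 + 1 = 6450 + 1 = 6451. For n = 6450 = 43 · 150, we can put exactly 43 objects in every box, avoiding 44 in any single one — so 6451 is tight.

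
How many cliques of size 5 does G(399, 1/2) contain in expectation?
E[# K_5] = C(399, 5) · (1/2)^C(5, 2) = 82178367579 / 2^10 ≈ 80252312.088867

For each 5-subset S of vertices (there are C(399, 5) = 82178367579 such S), let X_S = 1 if S induces a K_5 (all C(5, 2) = 10 edges present). Then P(X_S = 1) = (1/2)^10 = 1/1024. By linearity of expectation, E[# K_5] = C(399, 5) · (1/2)^10 = 82178367579 / 1024 ≈ 80252312.088867.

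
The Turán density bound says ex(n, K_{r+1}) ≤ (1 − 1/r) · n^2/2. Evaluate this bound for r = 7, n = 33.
Turán density bound = (6/7) · 33^2/2 = 3267/7 ≈ 466.7143

Turán's theorem: ex(n, K_{r+1}) is achieved by the complete r-partite Turán graph T(n, r) with parts as balanced as possible, and is at most (1 − 1/r) · n^2/2. For r = 7, n = 33: the density bound is (6/7) · 1089/2 = 3267/7 ≈ 466.7143. The integer-valued extremum is e(T(33, 7)) = 466, which is strictly less than the density bound 3267/7 since 7 ∤ 33 (the parts of T(33, 7) cannot all be equal).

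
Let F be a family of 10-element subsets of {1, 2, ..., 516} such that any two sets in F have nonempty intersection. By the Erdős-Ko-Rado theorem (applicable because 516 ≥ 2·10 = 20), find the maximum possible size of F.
max |F| = C(515, 9) = 6545987496616226880

Erdős-Ko-Rado (1961): when n ≥ 2k, max |F| = C(n−1, k−1). The bound is attained by the star {A : i ∈ A} for any fixed i ∈ [n]. Here C(516−1, 10−1) = C(515, 9) = 6545987496616226880.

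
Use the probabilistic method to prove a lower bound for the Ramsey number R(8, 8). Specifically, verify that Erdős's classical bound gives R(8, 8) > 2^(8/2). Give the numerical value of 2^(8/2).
2^(8/2) = 16; so R(8, 8) > 16

Colour each edge of K_n uniformly at random with red/blue. The expected number of monochromatic K_8 is C(n, 8) · 2 · 2^(−C(8,2)). If C(n, 8) · 2^(1 − C(8,2)) < 1, then with positive probability no monochromatic K_8 exists, so R(8, 8) > n. The standard estimate C(n, 8) ≤ n^8/8! shows this inequality holds whenever n ≤ 2^(8/2) (since 8! · 2^(C(8,2) − 1) > 2^(8^2/2) ≥ n^8). Hence R(8, 8) > 2^(8/2) = 16.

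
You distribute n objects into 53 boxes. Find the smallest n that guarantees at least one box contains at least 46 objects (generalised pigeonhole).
n = (46 − 1)·53 + 1 = 2386

By the generalised pigeonhole principle, to guarantee some box contains ≥ r objects we need more than (r − 1) · k objects total. Threshold: n = (r − 1) · k + 1. With r = 46 and k = 53: n = 45 · 53 + 1 = 2385 + 1 = 2386. For n = 2385 = 45 · 53, we can put exactly 45 objects in every box, avoiding 46 in any single one — so 2386 is tight.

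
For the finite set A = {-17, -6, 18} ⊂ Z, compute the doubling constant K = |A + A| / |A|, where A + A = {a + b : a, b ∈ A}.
K = |A + A| / |A| = 6/3 = 2

Enumerate A + A = {a + b : a, b ∈ A}. With |A| = 3, there are |A|^2 = 9 ordered sum pairs; collecting distinct values, A + A = {-34, -23, -12, 1, 12, 36}, so |A + A| = 6. Thus K = 6/3 = 2. For comparison, the minimum possible |A + A| over all 3-element sets is 2·3 − 1 = 5 (so min K = 5/3), attained only by arithmetic progressions.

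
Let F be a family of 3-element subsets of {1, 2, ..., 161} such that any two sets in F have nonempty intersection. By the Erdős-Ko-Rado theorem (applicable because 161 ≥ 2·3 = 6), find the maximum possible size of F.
max |F| = C(160, 2) = 12720

The Erdős-Ko-Rado theorem states: for n ≥ 2k, an intersecting family of k-subsets of an n-element set has size at most C(n − 1, k − 1), with equality for 'star' families {A ⊆ [n] : |A| = k, i ∈ A} (fix an element i). For n = 161, k = 3: C(160, 2) = 12720.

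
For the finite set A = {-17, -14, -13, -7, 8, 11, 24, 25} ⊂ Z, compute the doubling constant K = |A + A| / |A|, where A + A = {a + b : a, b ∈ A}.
K = |A + A| / |A| = 34/8 = 17/4

Enumerate A + A = {a + b : a, b ∈ A}. With |A| = 8, there are |A|^2 = 64 ordered sum pairs; collecting distinct values, A + A = {-34, -31, -30, -28, -27, -26, -24, -21, -20, -14, -9, -6, -5, -3, -2, 1, 4, 7, 8, 10, 11, 12, 16, 17, 18, 19, 22, 32, 33, 35, 36, 48, 49, 50}, so |A + A| = 34. Thus K = 34/8 = 17/4. For comparison, the minimum possible |A + A| over all 8-element sets is 2·8 − 1 = 15 (so min K = 15/8), attained only by arithmetic progressions.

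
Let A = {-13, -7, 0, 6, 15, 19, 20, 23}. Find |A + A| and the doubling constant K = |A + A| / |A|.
K = |A + A| / |A| = 32/8 = 4

Enumerate A + A = {a + b : a, b ∈ A}. With |A| = 8, there are |A|^2 = 64 ordered sum pairs; collecting distinct values, A + A = {-26, -20, -14, -13, -7, -1, 0, 2, 6, 7, 8, 10, 12, 13, 15, 16, 19, 20, 21, 23, 25, 26, 29, 30, 34, 35, 38, 39, 40, 42, 43, 46}, so |A + A| = 32. Thus K = 32/8 = 4. For comparison, the minimum possible |A + A| over all 8-element sets is 2·8 − 1 = 15 (so min K = 15/8), attained only by arithmetic progressions.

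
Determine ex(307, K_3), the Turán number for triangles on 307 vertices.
ex(307, K_3) = ⌊307^2/4⌋ = 23562

Mantel (1907): a triangle-free graph on n vertices has at most ⌊n^2/4⌋ edges, with equality for the complete bipartite graph K_{⌊n/2⌋, ⌈n/2⌉}. For n = 307: ⌊307^2/4⌋ = ⌊94249/4⌋ = 23562. The extremal graph is K_{153, 154}, which has 153·154 = 23562 edges.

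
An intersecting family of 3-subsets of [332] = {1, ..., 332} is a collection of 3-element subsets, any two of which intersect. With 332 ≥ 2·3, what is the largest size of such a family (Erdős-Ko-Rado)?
max |F| = C(331, 2) = 54615

The Erdős-Ko-Rado theorem states: for n ≥ 2k, an intersecting family of k-subsets of an n-element set has size at most C(n − 1, k − 1), with equality for 'star' families {A ⊆ [n] : |A| = k, i ∈ A} (fix an element i). For n = 332, k = 3: C(331, 2) = 54615.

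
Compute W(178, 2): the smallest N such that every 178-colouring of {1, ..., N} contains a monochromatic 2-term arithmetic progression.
W(178, 2) = 178 + 1 = 179

A 2-term AP is any pair of integers, so a monochromatic 2-AP exists iff some colour is used at least twice. With 178 colours, the colouring i ↦ i on {1, ..., 178} uses each colour once, avoiding any monochromatic pair, so W(178, 2) > 178. For {1, ..., 179}, pigeonhole forces two integers of the same colour, which form a monochromatic 2-AP. Hence W(178, 2) = 179.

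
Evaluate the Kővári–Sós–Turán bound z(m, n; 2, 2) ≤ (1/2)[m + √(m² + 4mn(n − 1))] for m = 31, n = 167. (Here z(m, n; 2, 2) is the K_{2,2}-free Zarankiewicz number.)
z(31, 167; 2, 2) ≤ (1/2)[31 + √(31² + 4·31·167·166)] = (1/2)[31 + √3438489] = 942.6582

Kővári–Sós–Turán: let r_1, ..., r_31 be the row sums and z = Σ r_i the total number of 1s. Each pair of columns can share at most one row with both entries 1 (else a 2×2 all-ones block appears), so Σ_i C(r_i, 2) ≤ C(167, 2) = 13861. By convexity Σ_i C(r_i, 2) ≥ 31·C(z/31, 2) = z(z − 31)/(2·31), giving z² − 31z − 31·167·166 ≤ 0 and hence z ≤ (1/2)[31 + √(961 + 4·859382)] = (1/2)[31 + √3438489] ≈ (1/2)(31 + 1854.3163) = 942.6582.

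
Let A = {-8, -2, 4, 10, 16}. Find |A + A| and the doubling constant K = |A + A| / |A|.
K = |A + A| / |A| = 9/5

Enumerate A + A = {a + b : a, b ∈ A}. With |A| = 5, there are |A|^2 = 25 ordered sum pairs; collecting distinct values, A + A = {-16, -10, -4, 2, 8, 14, 20, 26, 32}, so |A + A| = 9. Thus K = 9/5. Here |A + A| = 2|A| − 1 = 9, the minimum possible — so K = 9/5 is minimal, which holds iff A is an arithmetic progression.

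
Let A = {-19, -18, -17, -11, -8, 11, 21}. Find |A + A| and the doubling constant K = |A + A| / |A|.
K = |A + A| / |A| = 26/7

Enumerate A + A = {a + b : a, b ∈ A}. With |A| = 7, there are |A|^2 = 49 ordered sum pairs; collecting distinct values, A + A = {-38, -37, -36, -35, -34, -30, -29, -28, -27, -26, -25, -22, -19, -16, -8, -7, -6, 0, 2, 3, 4, 10, 13, 22, 32, 42}, so |A + A| = 26. Thus K = 26/7. For comparison, the minimum possible |A + A| over all 7-element sets is 2·7 − 1 = 13 (so min K = 13/7), attained only by arithmetic progressions.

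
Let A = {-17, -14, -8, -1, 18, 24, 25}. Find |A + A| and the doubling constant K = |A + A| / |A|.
K = |A + A| / |A| = 26/7

Enumerate A + A = {a + b : a, b ∈ A}. With |A| = 7, there are |A|^2 = 49 ordered sum pairs; collecting distinct values, A + A = {-34, -31, -28, -25, -22, -18, -16, -15, -9, -2, 1, 4, 7, 8, 10, 11, 16, 17, 23, 24, 36, 42, 43, 48, 49, 50}, so |A + A| = 26. Thus K = 26/7. For comparison, the minimum possible |A + A| over all 7-element sets is 2·7 − 1 = 13 (so min K = 13/7), attained only by arithmetic progressions.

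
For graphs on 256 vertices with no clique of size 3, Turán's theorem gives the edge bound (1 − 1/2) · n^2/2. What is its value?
Turán density bound = (1/2) · 256^2/2 = 16384

Turán's theorem: ex(n, K_{r+1}) is achieved by the complete r-partite Turán graph T(n, r) with parts as balanced as possible, and is at most (1 − 1/r) · n^2/2. For r = 2, n = 256: the density bound is (1/2) · 65536/2 = 16384. Since 2 ∣ 256, the Turán graph T(256, 2) has parts of equal size 128, and its edge count e(T(256, 2)) = 16384 attains the density bound exactly.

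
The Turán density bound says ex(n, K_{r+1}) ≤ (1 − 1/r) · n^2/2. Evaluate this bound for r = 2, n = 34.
Turán density bound = (1/2) · 34^2/2 = 289

Turán's theorem: ex(n, K_{r+1}) is achieved by the complete r-partite Turán graph T(n, r) with parts as balanced as possible, and is at most (1 − 1/r) · n^2/2. For r = 2, n = 34: the density bound is (1/2) · 1156/2 = 289. Since 2 ∣ 34, the Turán graph T(34, 2) has parts of equal size 17, and its edge count e(T(34, 2)) = 289 attains the density bound exactly.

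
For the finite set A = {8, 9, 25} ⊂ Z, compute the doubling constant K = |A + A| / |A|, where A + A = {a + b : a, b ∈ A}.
K = |A + A| / |A| = 6/3 = 2

Enumerate A + A = {a + b : a, b ∈ A}. With |A| = 3, there are |A|^2 = 9 ordered sum pairs; collecting distinct values, A + A = {16, 17, 18, 33, 34, 50}, so |A + A| = 6. Thus K = 6/3 = 2. For comparison, the minimum possible |A + A| over all 3-element sets is 2·3 − 1 = 5 (so min K = 5/3), attained only by arithmetic progressions.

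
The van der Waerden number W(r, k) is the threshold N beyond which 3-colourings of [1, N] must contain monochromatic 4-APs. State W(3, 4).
W(3, 4) = 293

This is a classical value, W(3, 4) = 293, established by combining an explicit 3-colouring of {1, ..., 292} with no monochromatic 4-AP (giving the lower bound W(3, 4) > 292) and a finite case analysis / exhaustive computer search showing every 3-colouring of {1, ..., 293} has such an AP.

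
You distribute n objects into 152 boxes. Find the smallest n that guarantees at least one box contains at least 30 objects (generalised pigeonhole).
n = (30 − 1)·152 + 1 = 4409

By the generalised pigeonhole principle, to guarantee some box contains ≥ r objects we need more than (r − 1) · k objects total. Threshold: n = (r − 1) · k + 1. With r = 30 and k = 152: n = 29 · 152 + 1 = 4408 + 1 = 4409. For n = 4408 = 29 · 152, we can put exactly 29 objects in every box, avoiding 30 in any single one — so 4409 is tight.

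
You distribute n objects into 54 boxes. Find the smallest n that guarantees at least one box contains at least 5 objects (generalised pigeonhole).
n = (5 − 1)·54 + 1 = 217

By the generalised pigeonhole principle, to guarantee some box contains ≥ r objects we need more than (r − 1) · k objects total. Threshold: n = (r − 1) · k + 1. With r = 5 and k = 54: n = 4 · 54 + 1 = 216 + 1 = 217. For n = 216 = 4 · 54, we can put exactly 4 objects in every box, avoiding 5 in any single one — so 217 is tight.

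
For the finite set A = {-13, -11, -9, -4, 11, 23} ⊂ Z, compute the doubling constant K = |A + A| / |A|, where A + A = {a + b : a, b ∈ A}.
K = |A + A| / |A| = 20/6 = 10/3

Enumerate A + A = {a + b : a, b ∈ A}. With |A| = 6, there are |A|^2 = 36 ordered sum pairs; collecting distinct values, A + A = {-26, -24, -22, -20, -18, -17, -15, -13, -8, -2, 0, 2, 7, 10, 12, 14, 19, 22, 34, 46}, so |A + A| = 20. Thus K = 20/6 = 10/3. For comparison, the minimum possible |A + A| over all 6-element sets is 2·6 − 1 = 11 (so min K = 11/6), attained only by arithmetic progressions.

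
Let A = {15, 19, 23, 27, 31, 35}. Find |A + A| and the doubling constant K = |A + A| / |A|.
K = |A + A| / |A| = 11/6

Enumerate A + A = {a + b : a, b ∈ A}. With |A| = 6, there are |A|^2 = 36 ordered sum pairs; collecting distinct values, A + A = {30, 34, 38, 42, 46, 50, 54, 58, 62, 66, 70}, so |A + A| = 11. Thus K = 11/6. Here |A + A| = 2|A| − 1 = 11, the minimum possible — so K = 11/6 is minimal, which holds iff A is an arithmetic progression.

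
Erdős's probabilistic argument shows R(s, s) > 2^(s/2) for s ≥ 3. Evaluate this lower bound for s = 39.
2^(39/2) = 741455.2002; so R(39, 39) > 741455.2002

Colour each edge of K_n uniformly at random with red/blue. The expected number of monochromatic K_39 is C(n, 39) · 2 · 2^(−C(39,2)). If C(n, 39) · 2^(1 − C(39,2)) < 1, then with positive probability no monochromatic K_39 exists, so R(39, 39) > n. The standard estimate C(n, 39) ≤ n^39/39! shows this inequality holds whenever n ≤ 2^(39/2) (since 39! · 2^(C(39,2) − 1) > 2^(39^2/2) ≥ n^39). Hence R(39, 39) > 2^(39/2) = 741455.2002.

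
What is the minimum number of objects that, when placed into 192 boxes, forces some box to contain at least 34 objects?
n = (34 − 1)·192 + 1 = 6337

By the generalised pigeonhole principle, to guarantee some box contains ≥ r objects we need more than (r − 1) · k objects total. Threshold: n = (r − 1) · k + 1. With r = 34 and k = 192: n = 33 · 192 + 1 = 6336 + 1 = 6337. For n = 6336 = 33 · 192, we can put exactly 33 objects in every box, avoiding 34 in any single one — so 6337 is tight.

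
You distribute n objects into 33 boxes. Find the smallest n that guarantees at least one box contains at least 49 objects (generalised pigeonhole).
n = (49 − 1)·33 + 1 = 1585

By the generalised pigeonhole principle, to guarantee some box contains ≥ r objects we need more than (r − 1) · k objects total. Threshold: n = (r − 1) · k + 1. With r = 49 and k = 33: n = 48 · 33 + 1 = 1584 + 1 = 1585. For n = 1584 = 48 · 33, we can put exactly 48 objects in every box, avoiding 49 in any single one — so 1585 is tight.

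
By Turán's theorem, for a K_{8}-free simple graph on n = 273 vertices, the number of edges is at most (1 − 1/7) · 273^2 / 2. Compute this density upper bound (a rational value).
Turán density bound = (6/7) · 273^2/2 = 31941

Turán's theorem: ex(n, K_{r+1}) is achieved by the complete r-partite Turán graph T(n, r) with parts as balanced as possible, and is at most (1 − 1/r) · n^2/2. For r = 7, n = 273: the density bound is (6/7) · 74529/2 = 31941. Since 7 ∣ 273, the Turán graph T(273, 7) has parts of equal size 39, and its edge count e(T(273, 7)) = 31941 attains the density bound exactly.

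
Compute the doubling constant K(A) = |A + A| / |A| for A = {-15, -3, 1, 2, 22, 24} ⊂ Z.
K = |A + A| / |A| = 21/6 = 7/2

Enumerate A + A = {a + b : a, b ∈ A}. With |A| = 6, there are |A|^2 = 36 ordered sum pairs; collecting distinct values, A + A = {-30, -18, -14, -13, -6, -2, -1, 2, 3, 4, 7, 9, 19, 21, 23, 24, 25, 26, 44, 46, 48}, so |A + A| = 21. Thus K = 21/6 = 7/2. For comparison, the minimum possible |A + A| over all 6-element sets is 2·6 − 1 = 11 (so min K = 11/6), attained only by arithmetic progressions.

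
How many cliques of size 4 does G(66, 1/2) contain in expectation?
E[# K_4] = C(66, 4) · (1/2)^C(4, 2) = 720720 / 2^6 = 45045/4 = 11261.25

For each 4-subset S of vertices (there are C(66, 4) = 720720 such S), let X_S = 1 if S induces a K_4 (all C(4, 2) = 6 edges present). Then P(X_S = 1) = (1/2)^6 = 1/64. By linearity of expectation, E[# K_4] = C(66, 4) · (1/2)^6 = 720720 / 64 = 45045/4 = 11261.25.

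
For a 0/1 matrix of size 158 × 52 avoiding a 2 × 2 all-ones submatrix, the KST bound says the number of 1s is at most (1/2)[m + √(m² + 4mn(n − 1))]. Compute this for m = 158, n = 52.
z(158, 52; 2, 2) ≤ (1/2)[158 + √(158² + 4·158·52·51)] = (1/2)[158 + √1701028] = 731.1173

Kővári–Sós–Turán: let r_1, ..., r_158 be the row sums and z = Σ r_i the total number of 1s. Each pair of columns can share at most one row with both entries 1 (else a 2×2 all-ones block appears), so Σ_i C(r_i, 2) ≤ C(52, 2) = 1326. By convexity Σ_i C(r_i, 2) ≥ 158·C(z/158, 2) = z(z − 158)/(2·158), giving z² − 158z − 158·52·51 ≤ 0 and hence z ≤ (1/2)[158 + √(24964 + 4·419016)] = (1/2)[158 + √1701028] ≈ (1/2)(158 + 1304.2346) = 731.1173.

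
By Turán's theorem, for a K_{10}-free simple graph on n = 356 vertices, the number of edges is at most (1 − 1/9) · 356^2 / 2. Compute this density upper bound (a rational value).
Turán density bound = (8/9) · 356^2/2 = 506944/9 ≈ 56327.1111

Turán's theorem: ex(n, K_{r+1}) is achieved by the complete r-partite Turán graph T(n, r) with parts as balanced as possible, and is at most (1 − 1/r) · n^2/2. For r = 9, n = 356: the density bound is (8/9) · 126736/2 = 506944/9 ≈ 56327.1111. The integer-valued extremum is e(T(356, 9)) = 56326, which is strictly less than the density bound 506944/9 since 9 ∤ 356 (the parts of T(356, 9) cannot all be equal).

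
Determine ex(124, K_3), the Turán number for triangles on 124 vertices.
ex(124, K_3) = ⌊124^2/4⌋ = 3844

Mantel (1907): a triangle-free graph on n vertices has at most ⌊n^2/4⌋ edges, with equality for the complete bipartite graph K_{⌊n/2⌋, ⌈n/2⌉}. For n = 124: ⌊124^2/4⌋ = ⌊15376/4⌋ = 3844. The extremal graph is K_{62, 62}, which has 62·62 = 3844 edges.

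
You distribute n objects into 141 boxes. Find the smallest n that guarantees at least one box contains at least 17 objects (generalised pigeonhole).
n = (17 − 1)·141 + 1 = 2257

By the generalised pigeonhole principle, to guarantee some box contains ≥ r objects we need more than (r − 1) · k objects total. Threshold: n = (r − 1) · k + 1. With r = 17 and k = 141: n = 16 · 141 + 1 = 2256 + 1 = 2257. For n = 2256 = 16 · 141, we can put exactly 16 objects in every box, avoiding 17 in any single one — so 2257 is tight.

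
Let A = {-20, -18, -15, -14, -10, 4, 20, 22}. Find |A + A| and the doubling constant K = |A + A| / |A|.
K = |A + A| / |A| = 32/8 = 4

Enumerate A + A = {a + b : a, b ∈ A}. With |A| = 8, there are |A|^2 = 64 ordered sum pairs; collecting distinct values, A + A = {-40, -38, -36, -35, -34, -33, -32, -30, -29, -28, -25, -24, -20, -16, -14, -11, -10, -6, 0, 2, 4, 5, 6, 7, 8, 10, 12, 24, 26, 40, 42, 44}, so |A + A| = 32. Thus K = 32/8 = 4. For comparison, the minimum possible |A + A| over all 8-element sets is 2·8 − 1 = 15 (so min K = 15/8), attained only by arithmetic progressions.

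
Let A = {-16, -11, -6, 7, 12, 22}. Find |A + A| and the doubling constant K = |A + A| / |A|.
K = |A + A| / |A| = 17/6

Enumerate A + A = {a + b : a, b ∈ A}. With |A| = 6, there are |A|^2 = 36 ordered sum pairs; collecting distinct values, A + A = {-32, -27, -22, -17, -12, -9, -4, 1, 6, 11, 14, 16, 19, 24, 29, 34, 44}, so |A + A| = 17. Thus K = 17/6. For comparison, the minimum possible |A + A| over all 6-element sets is 2·6 − 1 = 11 (so min K = 11/6), attained only by arithmetic progressions.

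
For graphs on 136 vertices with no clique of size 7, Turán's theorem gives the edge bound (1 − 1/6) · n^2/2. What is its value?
Turán density bound = (5/6) · 136^2/2 = 23120/3 ≈ 7706.6667

Turán's theorem: ex(n, K_{r+1}) is achieved by the complete r-partite Turán graph T(n, r) with parts as balanced as possible, and is at most (1 − 1/r) · n^2/2. For r = 6, n = 136: the density bound is (5/6) · 18496/2 = 23120/3 ≈ 7706.6667. The integer-valued extremum is e(T(136, 6)) = 7706, which is strictly less than the density bound 23120/3 since 6 ∤ 136 (the parts of T(136, 6) cannot all be equal).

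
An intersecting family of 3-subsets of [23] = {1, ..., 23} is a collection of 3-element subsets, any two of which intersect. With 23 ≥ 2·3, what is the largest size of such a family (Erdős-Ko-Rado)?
max |F| = C(22, 2) = 231

The Erdős-Ko-Rado theorem states: for n ≥ 2k, an intersecting family of k-subsets of an n-element set has size at most C(n − 1, k − 1), with equality for 'star' families {A ⊆ [n] : |A| = k, i ∈ A} (fix an element i). For n = 23, k = 3: C(22, 2) = 231.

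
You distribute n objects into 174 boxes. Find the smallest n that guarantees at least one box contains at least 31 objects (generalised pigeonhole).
n = (31 − 1)·174 + 1 = 5221

By the generalised pigeonhole principle, to guarantee some box contains ≥ r objects we need more than (r − 1) · k objects total. Threshold: n = (r − 1) · k + 1. With r = 31 and k = 174: n = 30 · 174 + 1 = 5220 + 1 = 5221. For n = 5220 = 30 · 174, we can put exactly 30 objects in every box, avoiding 31 in any single one — so 5221 is tight.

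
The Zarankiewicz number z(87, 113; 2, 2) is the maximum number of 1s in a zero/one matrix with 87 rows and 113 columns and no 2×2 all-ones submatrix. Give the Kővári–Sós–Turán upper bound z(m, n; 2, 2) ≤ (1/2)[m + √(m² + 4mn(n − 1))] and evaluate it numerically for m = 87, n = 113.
z(87, 113; 2, 2) ≤ (1/2)[87 + √(87² + 4·87·113·112)] = (1/2)[87 + √4411857] = 1093.721

Kővári–Sós–Turán: let r_1, ..., r_87 be the row sums and z = Σ r_i the total number of 1s. Each pair of columns can share at most one row with both entries 1 (else a 2×2 all-ones block appears), so Σ_i C(r_i, 2) ≤ C(113, 2) = 6328. By convexity Σ_i C(r_i, 2) ≥ 87·C(z/87, 2) = z(z − 87)/(2·87), giving z² − 87z − 87·113·112 ≤ 0 and hence z ≤ (1/2)[87 + √(7569 + 4·1101072)] = (1/2)[87 + √4411857] ≈ (1/2)(87 + 2100.4421) = 1093.721.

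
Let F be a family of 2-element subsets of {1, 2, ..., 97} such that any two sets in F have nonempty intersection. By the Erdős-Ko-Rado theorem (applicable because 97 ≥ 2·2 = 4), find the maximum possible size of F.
max |F| = C(96, 1) = 96

The Erdős-Ko-Rado theorem states: for n ≥ 2k, an intersecting family of k-subsets of an n-element set has size at most C(n − 1, k − 1), with equality for 'star' families {A ⊆ [n] : |A| = k, i ∈ A} (fix an element i). For n = 97, k = 2: C(96, 1) = 96.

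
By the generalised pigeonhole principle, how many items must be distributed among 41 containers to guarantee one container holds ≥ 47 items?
n = (47 − 1)·41 + 1 = 1887

By the generalised pigeonhole principle, to guarantee some box contains ≥ r objects we need more than (r − 1) · k objects total. Threshold: n = (r − 1) · k + 1. With r = 47 and k = 41: n = 46 · 41 + 1 = 1886 + 1 = 1887. For n = 1886 = 46 · 41, we can put exactly 46 objects in every box, avoiding 47 in any single one — so 1887 is tight.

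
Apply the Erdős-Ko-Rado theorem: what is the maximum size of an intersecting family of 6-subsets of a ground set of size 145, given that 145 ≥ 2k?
max |F| = C(144, 5) = 481008528

The Erdős-Ko-Rado theorem states: for n ≥ 2k, an intersecting family of k-subsets of an n-element set has size at most C(n − 1, k − 1), with equality for 'star' families {A ⊆ [n] : |A| = k, i ∈ A} (fix an element i). For n = 145, k = 6: C(144, 5) = 481008528.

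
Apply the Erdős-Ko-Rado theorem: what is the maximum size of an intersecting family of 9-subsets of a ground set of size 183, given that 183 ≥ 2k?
max |F| = C(182, 8) = 25544591422350

The Erdős-Ko-Rado theorem states: for n ≥ 2k, an intersecting family of k-subsets of an n-element set has size at most C(n − 1, k − 1), with equality for 'star' families {A ⊆ [n] : |A| = k, i ∈ A} (fix an element i). For n = 183, k = 9: C(182, 8) = 25544591422350.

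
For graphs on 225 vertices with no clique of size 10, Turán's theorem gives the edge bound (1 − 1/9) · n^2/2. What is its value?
Turán density bound = (8/9) · 225^2/2 = 22500

Turán's theorem: ex(n, K_{r+1}) is achieved by the complete r-partite Turán graph T(n, r) with parts as balanced as possible, and is at most (1 − 1/r) · n^2/2. For r = 9, n = 225: the density bound is (8/9) · 50625/2 = 22500. Since 9 ∣ 225, the Turán graph T(225, 9) has parts of equal size 25, and its edge count e(T(225, 9)) = 22500 attains the density bound exactly.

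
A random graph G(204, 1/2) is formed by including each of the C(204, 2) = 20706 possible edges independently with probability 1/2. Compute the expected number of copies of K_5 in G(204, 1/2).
E[# K_5] = C(204, 5) · (1/2)^C(5, 2) = 2802350040 / 2^10 = 350293755/128 = 2736669.9609375

For each 5-subset S of vertices (there are C(204, 5) = 2802350040 such S), let X_S = 1 if S induces a K_5 (all C(5, 2) = 10 edges present). Then P(X_S = 1) = (1/2)^10 = 1/1024. By linearity of expectation, E[# K_5] = C(204, 5) · (1/2)^10 = 2802350040 / 1024 = 350293755/128 = 2736669.9609375.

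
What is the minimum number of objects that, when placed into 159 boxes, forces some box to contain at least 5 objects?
n = (5 − 1)·159 + 1 = 637

By the generalised pigeonhole principle, to guarantee some box contains ≥ r objects we need more than (r − 1) · k objects total. Threshold: n = (r − 1) · k + 1. With r = 5 and k = 159: n = 4 · 159 + 1 = 636 + 1 = 637. For n = 636 = 4 · 159, we can put exactly 4 objects in every box, avoiding 5 in any single one — so 637 is tight.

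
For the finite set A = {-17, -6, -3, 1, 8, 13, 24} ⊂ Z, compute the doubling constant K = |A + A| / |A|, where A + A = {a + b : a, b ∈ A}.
K = |A + A| / |A| = 24/7

Enumerate A + A = {a + b : a, b ∈ A}. With |A| = 7, there are |A|^2 = 49 ordered sum pairs; collecting distinct values, A + A = {-34, -23, -20, -16, -12, -9, -6, -5, -4, -2, 2, 5, 7, 9, 10, 14, 16, 18, 21, 25, 26, 32, 37, 48}, so |A + A| = 24. Thus K = 24/7. For comparison, the minimum possible |A + A| over all 7-element sets is 2·7 − 1 = 13 (so min K = 13/7), attained only by arithmetic progressions.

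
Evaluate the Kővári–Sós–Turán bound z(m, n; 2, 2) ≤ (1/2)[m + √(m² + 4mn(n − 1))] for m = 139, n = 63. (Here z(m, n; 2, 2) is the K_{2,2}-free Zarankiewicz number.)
z(139, 63; 2, 2) ≤ (1/2)[139 + √(139² + 4·139·63·62)] = (1/2)[139 + √2191057] = 809.611

Kővári–Sós–Turán: let r_1, ..., r_139 be the row sums and z = Σ r_i the total number of 1s. Each pair of columns can share at most one row with both entries 1 (else a 2×2 all-ones block appears), so Σ_i C(r_i, 2) ≤ C(63, 2) = 1953. By convexity Σ_i C(r_i, 2) ≥ 139·C(z/139, 2) = z(z − 139)/(2·139), giving z² − 139z − 139·63·62 ≤ 0 and hence z ≤ (1/2)[139 + √(19321 + 4·542934)] = (1/2)[139 + √2191057] ≈ (1/2)(139 + 1480.2219) = 809.611.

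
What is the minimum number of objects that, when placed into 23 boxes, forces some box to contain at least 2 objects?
n = (2 − 1)·23 + 1 = 24

By the generalised pigeonhole principle, to guarantee some box contains ≥ r objects we need more than (r − 1) · k objects total. Threshold: n = (r − 1) · k + 1. With r = 2 and k = 23: n = 1 · 23 + 1 = 23 + 1 = 24. For n = 23 = 1 · 23, we can put exactly 1 objects in every box, avoiding 2 in any single one — so 24 is tight.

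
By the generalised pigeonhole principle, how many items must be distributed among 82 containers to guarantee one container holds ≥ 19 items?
n = (19 − 1)·82 + 1 = 1477

By the generalised pigeonhole principle, to guarantee some box contains ≥ r objects we need more than (r − 1) · k objects total. Threshold: n = (r − 1) · k + 1. With r = 19 and k = 82: n = 18 · 82 + 1 = 1476 + 1 = 1477. For n = 1476 = 18 · 82, we can put exactly 18 objects in every box, avoiding 19 in any single one — so 1477 is tight.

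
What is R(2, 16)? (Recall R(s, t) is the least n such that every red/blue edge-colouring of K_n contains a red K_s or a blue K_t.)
R(2, 16) = 16

R(2, k) = k for all k ≥ 2: in a 2-colouring of K_k, either some edge is red (a red K_2) or all edges are blue (a blue K_k). And K_{15} coloured all-blue has no blue K_16, so R(2, 16) > 15. Hence R(2, 16) = 16.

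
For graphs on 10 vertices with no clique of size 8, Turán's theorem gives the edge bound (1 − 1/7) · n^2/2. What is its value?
Turán density bound = (6/7) · 10^2/2 = 300/7 ≈ 42.8571

Turán's theorem: ex(n, K_{r+1}) is achieved by the complete r-partite Turán graph T(n, r) with parts as balanced as possible, and is at most (1 − 1/r) · n^2/2. For r = 7, n = 10: the density bound is (6/7) · 100/2 = 300/7 ≈ 42.8571. The integer-valued extremum is e(T(10, 7)) = 42, which is strictly less than the density bound 300/7 since 7 ∤ 10 (the parts of T(10, 7) cannot all be equal).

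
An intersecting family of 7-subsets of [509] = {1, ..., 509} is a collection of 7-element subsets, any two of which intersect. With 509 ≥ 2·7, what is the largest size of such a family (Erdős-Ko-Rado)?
max |F| = C(508, 6) = 23172857535828

The Erdős-Ko-Rado theorem states: for n ≥ 2k, an intersecting family of k-subsets of an n-element set has size at most C(n − 1, k − 1), with equality for 'star' families {A ⊆ [n] : |A| = k, i ∈ A} (fix an element i). For n = 509, k = 7: C(508, 6) = 23172857535828.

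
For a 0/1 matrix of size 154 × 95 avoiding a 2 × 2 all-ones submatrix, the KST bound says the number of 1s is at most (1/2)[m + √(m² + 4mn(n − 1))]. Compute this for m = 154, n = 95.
z(154, 95; 2, 2) ≤ (1/2)[154 + √(154² + 4·154·95·94)] = (1/2)[154 + √5524596] = 1252.223

Kővári–Sós–Turán: let r_1, ..., r_154 be the row sums and z = Σ r_i the total number of 1s. Each pair of columns can share at most one row with both entries 1 (else a 2×2 all-ones block appears), so Σ_i C(r_i, 2) ≤ C(95, 2) = 4465. By convexity Σ_i C(r_i, 2) ≥ 154·C(z/154, 2) = z(z − 154)/(2·154), giving z² − 154z − 154·95·94 ≤ 0 and hence z ≤ (1/2)[154 + √(23716 + 4·1375220)] = (1/2)[154 + √5524596] ≈ (1/2)(154 + 2350.4459) = 1252.223.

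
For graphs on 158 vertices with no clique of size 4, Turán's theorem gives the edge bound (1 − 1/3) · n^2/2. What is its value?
Turán density bound = (2/3) · 158^2/2 = 24964/3 ≈ 8321.3333

Turán's theorem: ex(n, K_{r+1}) is achieved by the complete r-partite Turán graph T(n, r) with parts as balanced as possible, and is at most (1 − 1/r) · n^2/2. For r = 3, n = 158: the density bound is (2/3) · 24964/2 = 24964/3 ≈ 8321.3333. The integer-valued extremum is e(T(158, 3)) = 8321, which is strictly less than the density bound 24964/3 since 3 ∤ 158 (the parts of T(158, 3) cannot all be equal).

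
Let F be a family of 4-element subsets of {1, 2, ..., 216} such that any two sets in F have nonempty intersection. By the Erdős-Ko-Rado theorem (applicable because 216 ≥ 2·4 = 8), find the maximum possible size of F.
max |F| = C(215, 3) = 1633355

Erdős-Ko-Rado (1961): when n ≥ 2k, max |F| = C(n−1, k−1). The bound is attained by the star {A : i ∈ A} for any fixed i ∈ [n]. Here C(216−1, 4−1) = C(215, 3) = 1633355.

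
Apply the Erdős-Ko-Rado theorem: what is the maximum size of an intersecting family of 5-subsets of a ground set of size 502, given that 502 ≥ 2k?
max |F| = C(501, 4) = 2593739625

Erdős-Ko-Rado (1961): when n ≥ 2k, max |F| = C(n−1, k−1). The bound is attained by the star {A : i ∈ A} for any fixed i ∈ [n]. Here C(502−1, 5−1) = C(501, 4) = 2593739625.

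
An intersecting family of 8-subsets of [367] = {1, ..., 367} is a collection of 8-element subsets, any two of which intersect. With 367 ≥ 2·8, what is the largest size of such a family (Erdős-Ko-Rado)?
max |F| = C(366, 7) = 164766795490440

Erdős-Ko-Rado (1961): when n ≥ 2k, max |F| = C(n−1, k−1). The bound is attained by the star {A : i ∈ A} for any fixed i ∈ [n]. Here C(367−1, 8−1) = C(366, 7) = 164766795490440.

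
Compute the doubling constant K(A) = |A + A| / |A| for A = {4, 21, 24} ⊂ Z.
K = |A + A| / |A| = 6/3 = 2

Enumerate A + A = {a + b : a, b ∈ A}. With |A| = 3, there are |A|^2 = 9 ordered sum pairs; collecting distinct values, A + A = {8, 25, 28, 42, 45, 48}, so |A + A| = 6. Thus K = 6/3 = 2. For comparison, the minimum possible |A + A| over all 3-element sets is 2·3 − 1 = 5 (so min K = 5/3), attained only by arithmetic progressions.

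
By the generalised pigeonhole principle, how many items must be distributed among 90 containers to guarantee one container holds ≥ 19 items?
n = (19 − 1)·90 + 1 = 1621

By the generalised pigeonhole principle, to guarantee some box contains ≥ r objects we need more than (r − 1) · k objects total. Threshold: n = (r − 1) · k + 1. With r = 19 and k = 90: n = 18 · 90 + 1 = 1620 + 1 = 1621. For n = 1620 = 18 · 90, we can put exactly 18 objects in every box, avoiding 19 in any single one — so 1621 is tight.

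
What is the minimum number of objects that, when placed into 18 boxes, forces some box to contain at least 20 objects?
n = (20 − 1)·18 + 1 = 343

By the generalised pigeonhole principle, to guarantee some box contains ≥ r objects we need more than (r − 1) · k objects total. Threshold: n = (r − 1) · k + 1. With r = 20 and k = 18: n = 19 · 18 + 1 = 342 + 1 = 343. For n = 342 = 19 · 18, we can put exactly 19 objects in every box, avoiding 20 in any single one — so 343 is tight.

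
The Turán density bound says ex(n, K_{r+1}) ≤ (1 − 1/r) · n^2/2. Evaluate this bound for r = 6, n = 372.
Turán density bound = (5/6) · 372^2/2 = 57660

Turán's theorem: ex(n, K_{r+1}) is achieved by the complete r-partite Turán graph T(n, r) with parts as balanced as possible, and is at most (1 − 1/r) · n^2/2. For r = 6, n = 372: the density bound is (5/6) · 138384/2 = 57660. Since 6 ∣ 372, the Turán graph T(372, 6) has parts of equal size 62, and its edge count e(T(372, 6)) = 57660 attains the density bound exactly.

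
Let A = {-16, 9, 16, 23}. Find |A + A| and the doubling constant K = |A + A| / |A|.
K = |A + A| / |A| = 9/4

Enumerate A + A = {a + b : a, b ∈ A}. With |A| = 4, there are |A|^2 = 16 ordered sum pairs; collecting distinct values, A + A = {-32, -7, 0, 7, 18, 25, 32, 39, 46}, so |A + A| = 9. Thus K = 9/4. For comparison, the minimum possible |A + A| over all 4-element sets is 2·4 − 1 = 7 (so min K = 7/4), attained only by arithmetic progressions.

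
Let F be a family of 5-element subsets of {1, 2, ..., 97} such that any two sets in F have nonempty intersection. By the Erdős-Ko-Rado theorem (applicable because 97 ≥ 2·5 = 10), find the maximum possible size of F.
max |F| = C(96, 4) = 3321960

The Erdős-Ko-Rado theorem states: for n ≥ 2k, an intersecting family of k-subsets of an n-element set has size at most C(n − 1, k − 1), with equality for 'star' families {A ⊆ [n] : |A| = k, i ∈ A} (fix an element i). For n = 97, k = 5: C(96, 4) = 3321960.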